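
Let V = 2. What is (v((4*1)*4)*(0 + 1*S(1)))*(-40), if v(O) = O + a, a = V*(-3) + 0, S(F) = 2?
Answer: -800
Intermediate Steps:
a = -6 (a = 2*(-3) + 0 = -6 + 0 = -6)
v(O) = -6 + O (v(O) = O - 6 = -6 + O)
(v((4*1)*4)*(0 + 1*S(1)))*(-40) = ((-6 + (4*1)*4)*(0 + 1*2))*(-40) = ((-6 + 4*4)*(0 + 2))*(-40) = ((-6 + 16)*2)*(-40) = (10*2)*(-40) = 20*(-40) = -800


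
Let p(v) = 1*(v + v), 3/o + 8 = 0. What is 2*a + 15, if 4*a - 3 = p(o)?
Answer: 129/8 ≈ 16.125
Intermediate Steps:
o = -3/8 (o = 3/(-8 + 0) = 3/(-8) = 3*(-⅛) = -3/8 ≈ -0.37500)
p(v) = 2*v (p(v) = 1*(2*v) = 2*v)
a = 9/16 (a = ¾ + (2*(-3/8))/4 = ¾ + (¼)*(-¾) = ¾ - 3/16 = 9/16 ≈ 0.56250)
2*a + 15 = 2*(9/16) + 15 = 9/8 + 15 = 129/8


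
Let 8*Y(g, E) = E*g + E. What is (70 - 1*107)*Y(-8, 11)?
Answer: 2849/8 ≈ 356.13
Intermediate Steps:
Y(g, E) = E/8 + E*g/8 (Y(g, E) = (E*g + E)/8 = (E + E*g)/8 = E/8 + E*g/8)
(70 - 1*107)*Y(-8, 11) = (70 - 1*107)*((⅛)*11*(1 - 8)) = (70 - 107)*((⅛)*11*(-7)) = -37*(-77/8) = 2849/8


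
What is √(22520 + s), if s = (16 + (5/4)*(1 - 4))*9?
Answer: √90521/2 ≈ 150.43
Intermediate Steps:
s = 441/4 (s = (16 + (5*(¼))*(-3))*9 = (16 + (5/4)*(-3))*9 = (16 - 15/4)*9 = (49/4)*9 = 441/4 ≈ 110.25)
√(22520 + s) = √(22520 + 441/4) = √(90521/4) = √90521/2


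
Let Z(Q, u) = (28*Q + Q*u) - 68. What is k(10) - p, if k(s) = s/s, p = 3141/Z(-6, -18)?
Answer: 3269/128 ≈ 25.539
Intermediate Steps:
Z(Q, u) = -68 + 28*Q + Q*u
p = -3141/128 (p = 3141/(-68 + 28*(-6) - 6*(-18)) = 3141/(-68 - 168 + 108) = 3141/(-128) = 3141*(-1/128) = -3141/128 ≈ -24.539)
k(s) = 1
k(10) - p = 1 - 1*(-3141/128) = 1 + 3141/128 = 3269/128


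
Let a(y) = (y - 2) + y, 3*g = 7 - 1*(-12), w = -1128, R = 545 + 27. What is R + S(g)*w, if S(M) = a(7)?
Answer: -12964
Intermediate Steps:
R = 572
g = 19/3 (g = (7 - 1*(-12))/3 = (7 + 12)/3 = (1/3)*19 = 19/3 ≈ 6.3333)
a(y) = -2 + 2*y (a(y) = (-2 + y) + y = -2 + 2*y)
S(M) = 12 (S(M) = -2 + 2*7 = -2 + 14 = 12)
R + S(g)*w = 572 + 12*(-1128) = 572 - 13536 = -12964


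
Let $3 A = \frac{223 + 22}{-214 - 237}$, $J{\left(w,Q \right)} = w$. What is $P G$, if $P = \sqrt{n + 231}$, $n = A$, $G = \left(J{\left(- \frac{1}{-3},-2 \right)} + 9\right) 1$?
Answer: $\frac{28 \sqrt{422539194}}{4059} \approx 141.8$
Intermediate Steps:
$G = \frac{28}{3}$ ($G = \left(- \frac{1}{-3} + 9\right) 1 = \left(\left(-1\right) \left(- \frac{1}{3}\right) + 9\right) 1 = \left(\frac{1}{3} + 9\right) 1 = \frac{28}{3} \cdot 1 = \frac{28}{3} \approx 9.3333$)
$A = - \frac{245}{1353}$ ($A = \frac{\left(223 + 22\right) \frac{1}{-214 - 237}}{3} = \frac{245 \frac{1}{-451}}{3} = \frac{245 \left(- \frac{1}{451}\right)}{3} = \frac{1}{3} \left(- \frac{245}{451}\right) = - \frac{245}{1353} \approx -0.18108$)
$n = - \frac{245}{1353} \approx -0.18108$
$P = \frac{\sqrt{422539194}}{1353}$ ($P = \sqrt{- \frac{245}{1353} + 231} = \sqrt{\frac{312298}{1353}} = \frac{\sqrt{422539194}}{1353} \approx 15.193$)
$P G = \frac{\sqrt{422539194}}{1353} \cdot \frac{28}{3} = \frac{28 \sqrt{422539194}}{4059}$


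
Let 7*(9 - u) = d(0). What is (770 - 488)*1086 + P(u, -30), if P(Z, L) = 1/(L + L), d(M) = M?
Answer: 18375119/60 ≈ 3.0625e+5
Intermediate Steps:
u = 9 (u = 9 - ⅐*0 = 9 + 0 = 9)
P(Z, L) = 1/(2*L)
(770 - 488)*1086 + P(u, -30) = (770 - 488)*1086 + (½)/(-30) = 282*1086 + (½)*(-1/30) = 306252 - 1/60 = 18375119/60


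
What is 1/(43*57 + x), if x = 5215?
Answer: 1/7666 ≈ 0.00013045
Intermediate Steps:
1/(43*57 + x) = 1/(43*57 + 5215) = 1/(2451 + 5215) = 1/7666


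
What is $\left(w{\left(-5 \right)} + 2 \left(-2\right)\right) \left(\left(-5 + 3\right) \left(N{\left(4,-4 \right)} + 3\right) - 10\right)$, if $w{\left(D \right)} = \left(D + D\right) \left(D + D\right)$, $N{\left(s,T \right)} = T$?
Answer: $-768$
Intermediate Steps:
$w{\left(D \right)} = 4 D^{2}$ ($w{\left(D \right)} = 2 D 2 D = 4 D^{2}$)
$\left(w{\left(-5 \right)} + 2 \left(-2\right)\right) \left(\left(-5 + 3\right) \left(N{\left(4,-4 \right)} + 3\right) - 10\right) = \left(4 \left(-5\right)^{2} + 2 \left(-2\right)\right) \left(\left(-5 + 3\right) \left(-4 + 3\right) - 10\right) = \left(4 \cdot 25 - 4\right) \left(\left(-2\right) \left(-1\right) - 10\right) = \left(100 - 4\right) \left(2 - 10\right) = 96 \left(-8\right) = -768$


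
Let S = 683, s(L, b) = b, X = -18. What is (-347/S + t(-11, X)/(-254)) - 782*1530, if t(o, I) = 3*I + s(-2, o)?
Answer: -207564317463/173482 ≈ -1.1965e+6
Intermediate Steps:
t(o, I) = o + 3*I (t(o, I) = 3*I + o = o + 3*I)
(-347/S + t(-11, X)/(-254)) - 782*1530 = (-347/683 + (-11 + 3*(-18))/(-254)) - 782*1530 = (-347*1/683 + (-11 - 54)*(-1/254)) - 1196460 = (-347/683 - 65*(-1/254)) - 1196460 = (-347/683 + 65/254) - 1196460 = -43743/173482 - 1196460 = -207564317463/173482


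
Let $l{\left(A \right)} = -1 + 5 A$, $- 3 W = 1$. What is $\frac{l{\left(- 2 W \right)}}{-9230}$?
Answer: $- \frac{7}{27690} \approx -0.0002528$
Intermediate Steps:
$W = - \frac{1}{3}$ ($W = \left(- \frac{1}{3}\right) 1 = - \frac{1}{3} \approx -0.33333$)
$\frac{l{\left(- 2 W \right)}}{-9230} = \frac{-1 + 5 \left(\left(-2\right) \left(- \frac{1}{3}\right)\right)}{-9230} = \left(-1 + 5 \cdot \frac{2}{3}\right) \left(- \frac{1}{9230}\right) = \left(-1 + \frac{10}{3}\right) \left(- \frac{1}{9230}\right) = \frac{7}{3} \left(- \frac{1}{9230}\right) = - \frac{7}{27690}$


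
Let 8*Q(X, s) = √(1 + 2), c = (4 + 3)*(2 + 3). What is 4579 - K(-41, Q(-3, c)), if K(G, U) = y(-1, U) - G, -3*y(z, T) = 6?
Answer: 4540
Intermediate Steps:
y(z, T) = -2 (y(z, T) = -⅓*6 = -2)
c = 35 (c = 7*5 = 35)
Q(X, s) = √3/8 (Q(X, s) = √(1 + 2)/8 = √3/8)
K(G, U) = -2 - G
4579 - K(-41, Q(-3, c)) = 4579 - (-2 - 1*(-41)) = 4579 - (-2 + 41) = 4579 - 1*39 = 4579 - 39 = 4540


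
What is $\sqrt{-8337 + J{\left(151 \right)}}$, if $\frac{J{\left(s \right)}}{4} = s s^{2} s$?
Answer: $\sqrt{2079534067} \approx 45602.0$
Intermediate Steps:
$J{\left(s \right)} = 4 s^{4}$ ($J{\left(s \right)} = 4 s s^{2} s = 4 s^{3} s = 4 s^{4}$)
$\sqrt{-8337 + J{\left(151 \right)}} = \sqrt{-8337 + 4 \cdot 151^{4}} = \sqrt{-8337 + 4 \cdot 519885601} = \sqrt{-8337 + 2079542404} = \sqrt{2079534067}$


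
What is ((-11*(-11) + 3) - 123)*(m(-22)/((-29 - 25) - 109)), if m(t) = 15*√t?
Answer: -15*I*√22/163 ≈ -0.43163*I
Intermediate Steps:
((-11*(-11) + 3) - 123)*(m(-22)/((-29 - 25) - 109)) = ((-11*(-11) + 3) - 123)*((15*√(-22))/((-29 - 25) - 109)) = ((121 + 3) - 123)*((15*(I*√22))/(-54 - 109)) = (124 - 123)*((15*I*√22)/(-163)) = 1*((15*I*√22)*(-1/163)) = 1*(-15*I*√22/163) = -15*I*√22/163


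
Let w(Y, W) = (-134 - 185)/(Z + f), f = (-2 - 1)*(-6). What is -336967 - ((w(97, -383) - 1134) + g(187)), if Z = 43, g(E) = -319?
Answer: -20466035/61 ≈ -3.3551e+5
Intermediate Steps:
f = 18 (f = -3*(-6) = 18)
w(Y, W) = -319/61 (w(Y, W) = (-134 - 185)/(43 + 18) = -319/61)
-336967 - ((w(97, -383) - 1134) + g(187)) = -336967 - ((-319/61 - 1134) - 319) = -336967 - (-69493/61 - 319) = -336967 - 1*(-88952/61) = -336967 + 88952/61 = -20466035/61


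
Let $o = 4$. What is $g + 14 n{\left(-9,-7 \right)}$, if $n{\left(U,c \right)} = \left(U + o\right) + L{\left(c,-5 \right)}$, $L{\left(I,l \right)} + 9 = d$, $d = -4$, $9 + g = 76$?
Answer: $-185$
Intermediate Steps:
$g = 67$ ($g = -9 + 76 = 67$)
$L{\left(I,l \right)} = -13$ ($L{\left(I,l \right)} = -9 - 4 = -13$)
$n{\left(U,c \right)} = -9 + U$ ($n{\left(U,c \right)} = \left(U + 4\right) - 13 = \left(4 + U\right) - 13 = -9 + U$)
$g + 14 n{\left(-9,-7 \right)} = 67 + 14 \left(-9 - 9\right) = 67 + 14 \left(-18\right) = 67 - 252 = -185$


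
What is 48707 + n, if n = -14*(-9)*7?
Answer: 49589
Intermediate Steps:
n = 882 (n = 126*7 = 882)
48707 + n = 48707 + 882 = 49589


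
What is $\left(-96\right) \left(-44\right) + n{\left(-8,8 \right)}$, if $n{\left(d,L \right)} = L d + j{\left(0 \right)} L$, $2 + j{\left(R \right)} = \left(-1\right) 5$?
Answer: $4104$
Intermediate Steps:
$j{\left(R \right)} = -7$ ($j{\left(R \right)} = -2 - 5 = -7$)
$n{\left(d,L \right)} = - 7 L + L d$ ($n{\left(d,L \right)} = L d - 7 L = - 7 L + L d$)
$\left(-96\right) \left(-44\right) + n{\left(-8,8 \right)} = \left(-96\right) \left(-44\right) + 8 \left(-7 - 8\right) = 4224 + 8 \left(-15\right) = 4224 - 120 = 4104$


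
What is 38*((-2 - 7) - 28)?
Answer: -1406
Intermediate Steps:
38*((-2 - 7) - 28) = 38*(-9 - 28) = 38*(-37) = -1406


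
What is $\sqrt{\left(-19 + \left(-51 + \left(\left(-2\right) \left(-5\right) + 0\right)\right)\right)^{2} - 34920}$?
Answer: $6 i \sqrt{870} \approx 176.97 i$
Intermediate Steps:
$\sqrt{\left(-19 + \left(-51 + \left(\left(-2\right) \left(-5\right) + 0\right)\right)\right)^{2} - 34920} = \sqrt{\left(-19 + \left(-51 + \left(10 + 0\right)\right)\right)^{2} - 34920} = \sqrt{\left(-19 + \left(-51 + 10\right)\right)^{2} - 34920} = \sqrt{\left(-19 - 41\right)^{2} - 34920} = \sqrt{\left(-60\right)^{2} - 34920} = \sqrt{3600 - 34920} = \sqrt{-31320} = 6 i \sqrt{870}$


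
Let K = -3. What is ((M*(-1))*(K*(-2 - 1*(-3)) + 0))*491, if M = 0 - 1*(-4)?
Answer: 5892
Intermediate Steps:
M = 4 (M = 0 + 4 = 4)
((M*(-1))*(K*(-2 - 1*(-3)) + 0))*491 = ((4*(-1))*(-3*(-2 - 1*(-3)) + 0))*491 = -4*(-3*(-2 + 3) + 0)*491 = -4*(-3*1 + 0)*491 = -4*(-3 + 0)*491 = -4*(-3)*491 = 12*491 = 5892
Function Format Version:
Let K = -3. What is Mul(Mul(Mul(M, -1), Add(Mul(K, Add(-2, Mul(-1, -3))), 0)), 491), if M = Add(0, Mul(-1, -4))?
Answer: 5892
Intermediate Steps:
M = 4 (M = Add(0, 4) = 4)
Mul(Mul(Mul(M, -1), Add(Mul(K, Add(-2, Mul(-1, -3))), 0)), 491) = Mul(Mul(Mul(4, -1), Add(Mul(-3, Add(-2, Mul(-1, -3))), 0)), 491) = Mul(Mul(-4, Add(Mul(-3, Add(-2, 3)), 0)), 491) = Mul(Mul(-4, Add(Mul(-3, 1), 0)), 491) = Mul(Mul(-4, Add(-3, 0)), 491) = Mul(Mul(-4, -3), 491) = Mul(12, 491) = 5892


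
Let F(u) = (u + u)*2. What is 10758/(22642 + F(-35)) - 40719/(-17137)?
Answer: 550309392/192808387 ≈ 2.8542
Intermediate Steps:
F(u) = 4*u (F(u) = (2*u)*2 = 4*u)
10758/(22642 + F(-35)) - 40719/(-17137) = 10758/(22642 + 4*(-35)) - 40719/(-17137) = 10758/(22642 - 140) - 40719*(-1/17137) = 10758/22502 + 40719/17137 = 10758*(1/22502) + 40719/17137 = 5379/11251 + 40719/17137 = 550309392/192808387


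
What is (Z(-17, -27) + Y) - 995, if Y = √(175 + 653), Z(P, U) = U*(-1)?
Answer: -968 + 6*√23 ≈ -939.22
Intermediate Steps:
Z(P, U) = -U
Y = 6*√23 (Y = √828 = 6*√23 ≈ 28.775)
(Z(-17, -27) + Y) - 995 = (-1*(-27) + 6*√23) - 995 = (27 + 6*√23) - 995 = -968 + 6*√23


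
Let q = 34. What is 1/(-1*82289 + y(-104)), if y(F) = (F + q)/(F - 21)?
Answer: -25/2057211 ≈ -1.2152e-5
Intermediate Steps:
y(F) = (34 + F)/(-21 + F) (y(F) = (F + 34)/(F - 21) = (34 + F)/(-21 + F))
1/(-1*82289 + y(-104)) = 1/(-1*82289 + (34 - 104)/(-21 - 104)) = 1/(-82289 - 70/(-125)) = 1/(-82289 - 1/125*(-70)) = 1/(-82289 + 14/25) = 1/(-2057211/25) = -25/2057211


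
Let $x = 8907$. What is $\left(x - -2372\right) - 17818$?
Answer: $-6539$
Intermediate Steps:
$\left(x - -2372\right) - 17818 = \left(8907 - -2372\right) - 17818 = \left(8907 + 2372\right) - 17818 = 11279 - 17818 = -6539$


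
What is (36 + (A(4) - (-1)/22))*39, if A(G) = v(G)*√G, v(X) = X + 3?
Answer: 42939/22 ≈ 1951.8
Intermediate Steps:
v(X) = 3 + X
A(G) = √G*(3 + G) (A(G) = (3 + G)*√G = √G*(3 + G))
(36 + (A(4) - (-1)/22))*39 = (36 + (√4*(3 + 4) - (-1)/22))*39 = (36 + (2*7 - (-1)/22))*39 = (36 + (14 - 1*(-1/22)))*39 = (36 + (14 + 1/22))*39 = (36 + 309/22)*39 = (1101/22)*39 = 42939/22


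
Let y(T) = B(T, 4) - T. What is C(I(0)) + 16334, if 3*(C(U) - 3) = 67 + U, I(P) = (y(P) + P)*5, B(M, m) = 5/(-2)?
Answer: 98131/6 ≈ 16355.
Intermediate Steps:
B(M, m) = -5/2 (B(M, m) = 5*(-1/2) = -5/2)
y(T) = -5/2 - T
I(P) = -25/2 (I(P) = ((-5/2 - P) + P)*5 = -5/2*5 = -25/2)
C(U) = 76/3 + U/3 (C(U) = 3 + (67 + U)/3 = 3 + (67/3 + U/3) = 76/3 + U/3)
C(I(0)) + 16334 = (76/3 + (1/3)*(-25/2)) + 16334 = (76/3 - 25/6) + 16334 = 127/6 + 16334 = 98131/6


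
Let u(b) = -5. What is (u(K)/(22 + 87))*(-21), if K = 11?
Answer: 105/109 ≈ 0.96330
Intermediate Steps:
(u(K)/(22 + 87))*(-21) = -5/(22 + 87)*(-21) = -5/109*(-21) = 105/109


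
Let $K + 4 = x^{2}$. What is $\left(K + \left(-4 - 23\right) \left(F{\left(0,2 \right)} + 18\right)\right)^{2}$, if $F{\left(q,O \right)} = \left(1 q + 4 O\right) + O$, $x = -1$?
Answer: $576081$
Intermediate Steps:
$F{\left(q,O \right)} = q + 5 O$ ($F{\left(q,O \right)} = \left(q + 4 O\right) + O = q + 5 O$)
$K = -3$ ($K = -4 + \left(-1\right)^{2} = -4 + 1 = -3$)
$\left(K + \left(-4 - 23\right) \left(F{\left(0,2 \right)} + 18\right)\right)^{2} = \left(-3 + \left(-4 - 23\right) \left(\left(0 + 5 \cdot 2\right) + 18\right)\right)^{2} = \left(-3 - 27 \left(\left(0 + 10\right) + 18\right)\right)^{2} = \left(-3 - 27 \left(10 + 18\right)\right)^{2} = \left(-3 - 756\right)^{2} = \left(-759\right)^{2} = 576081$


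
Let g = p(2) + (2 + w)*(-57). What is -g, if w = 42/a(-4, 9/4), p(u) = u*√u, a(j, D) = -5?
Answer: -1824/5 - 2*√2 ≈ -367.63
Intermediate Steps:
p(u) = u^(3/2)
w = -42/5 (w = 42/(-5) = 42*(-⅕) = -42/5 ≈ -8.4000)
g = 1824/5 + 2*√2 (g = 2^(3/2) + (2 - 42/5)*(-57) = 2*√2 - 32/5*(-57) = 2*√2 + 1824/5 = 1824/5 + 2*√2 ≈ 367.63)
-g = -(1824/5 + 2*√2) = -1824/5 - 2*√2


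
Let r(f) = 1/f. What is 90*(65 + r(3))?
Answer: 5880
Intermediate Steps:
90*(65 + r(3)) = 90*(65 + 1/3) = 90*(65 + ⅓) = 90*(196/3) = 5880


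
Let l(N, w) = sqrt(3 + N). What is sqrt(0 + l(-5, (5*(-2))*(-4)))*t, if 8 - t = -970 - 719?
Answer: 1697*2**(1/4)*sqrt(I) ≈ 1427.0 + 1427.0*I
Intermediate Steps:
t = 1697 (t = 8 - (-970 - 719) = 8 - 1*(-1689) = 8 + 1689 = 1697)
sqrt(0 + l(-5, (5*(-2))*(-4)))*t = sqrt(0 + sqrt(3 - 5))*1697 = sqrt(0 + sqrt(-2))*1697 = sqrt(0 + I*sqrt(2))*1697 = sqrt(I*sqrt(2))*1697 = (2**(1/4)*sqrt(I))*1697 = 1697*2**(1/4)*sqrt(I)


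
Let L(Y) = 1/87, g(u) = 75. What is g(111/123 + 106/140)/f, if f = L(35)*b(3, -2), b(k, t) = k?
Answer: 2175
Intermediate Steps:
L(Y) = 1/87
f = 1/29 (f = (1/87)*3 = 1/29 ≈ 0.034483)
g(111/123 + 106/140)/f = 75/(1/29) = 75*29 = 2175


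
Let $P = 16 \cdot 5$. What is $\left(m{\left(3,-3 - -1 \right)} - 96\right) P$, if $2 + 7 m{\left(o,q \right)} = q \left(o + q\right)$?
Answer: $- \frac{54080}{7} \approx -7725.7$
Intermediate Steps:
$P = 80$
$m{\left(o,q \right)} = - \frac{2}{7} + \frac{q \left(o + q\right)}{7}$
$\left(m{\left(3,-3 - -1 \right)} - 96\right) P = \left(\left(- \frac{2}{7} + \frac{\left(-3 - -1\right)^{2}}{7} + \frac{1}{7} \cdot 3 \left(-3 - -1\right)\right) - 96\right) 80 = \left(\left(- \frac{2}{7} + \frac{\left(-3 + 1\right)^{2}}{7} + \frac{1}{7} \cdot 3 \left(-3 + 1\right)\right) - 96\right) 80 = \left(\left(- \frac{2}{7} + \frac{\left(-2\right)^{2}}{7} + \frac{1}{7} \cdot 3 \left(-2\right)\right) - 96\right) 80 = \left(\left(- \frac{2}{7} + \frac{1}{7} \cdot 4 - \frac{6}{7}\right) - 96\right) 80 = \left(\left(- \frac{2}{7} + \frac{4}{7} - \frac{6}{7}\right) - 96\right) 80 = \left(- \frac{4}{7} - 96\right) 80 = \left(- \frac{676}{7}\right) 80 = - \frac{54080}{7}$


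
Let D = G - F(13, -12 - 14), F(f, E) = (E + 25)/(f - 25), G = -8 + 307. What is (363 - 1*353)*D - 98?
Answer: 17347/6 ≈ 2891.2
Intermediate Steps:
G = 299
F(f, E) = (25 + E)/(-25 + f)
D = 3587/12 (D = 299 - (25 + (-12 - 14))/(-25 + 13) = 299 - (25 - 26)/(-12) = 299 - (-1)*(-1)/12 = 299 - 1*1/12 = 299 - 1/12 = 3587/12 ≈ 298.92)
(363 - 1*353)*D - 98 = (363 - 1*353)*(3587/12) - 98 = (363 - 353)*(3587/12) - 98 = 10*(3587/12) - 98 = 17935/6 - 98 = 17347/6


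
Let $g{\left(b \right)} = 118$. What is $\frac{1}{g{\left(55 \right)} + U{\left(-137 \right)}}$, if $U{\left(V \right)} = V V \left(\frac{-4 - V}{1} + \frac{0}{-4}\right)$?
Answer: $\frac{1}{2496395} \approx 4.0058 \cdot 10^{-7}$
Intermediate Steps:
$U{\left(V \right)} = V^{2} \left(-4 - V\right)$ ($U{\left(V \right)} = V^{2} \left(\left(-4 - V\right) 1 + 0 \left(- \frac{1}{4}\right)\right) = V^{2} \left(\left(-4 - V\right) + 0\right) = V^{2} \left(-4 - V\right)$)
$\frac{1}{g{\left(55 \right)} + U{\left(-137 \right)}} = \frac{1}{118 + \left(-137\right)^{2} \left(-4 - -137\right)} = \frac{1}{118 + 18769 \left(-4 + 137\right)} = \frac{1}{118 + 18769 \cdot 133} = \frac{1}{118 + 2496277} = \frac{1}{2496395}$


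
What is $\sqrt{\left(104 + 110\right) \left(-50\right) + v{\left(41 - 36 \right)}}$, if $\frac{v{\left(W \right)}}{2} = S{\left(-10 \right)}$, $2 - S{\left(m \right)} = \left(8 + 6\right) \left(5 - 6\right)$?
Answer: $2 i \sqrt{2667} \approx 103.29 i$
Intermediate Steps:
$S{\left(m \right)} = 16$ ($S{\left(m \right)} = 2 - \left(8 + 6\right) \left(5 - 6\right) = 2 - 14 \left(-1\right) = 2 - -14 = 2 + 14 = 16$)
$v{\left(W \right)} = 32$ ($v{\left(W \right)} = 2 \cdot 16 = 32$)
$\sqrt{\left(104 + 110\right) \left(-50\right) + v{\left(41 - 36 \right)}} = \sqrt{\left(104 + 110\right) \left(-50\right) + 32} = \sqrt{214 \left(-50\right) + 32} = \sqrt{-10700 + 32} = \sqrt{-10668} = 2 i \sqrt{2667}$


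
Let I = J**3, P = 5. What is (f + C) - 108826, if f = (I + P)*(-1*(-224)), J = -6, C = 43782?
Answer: -112308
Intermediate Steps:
I = -216 (I = (-6)**3 = -216)
f = -47264 (f = (-216 + 5)*(-1*(-224)) = -211*224 = -47264)
(f + C) - 108826 = (-47264 + 43782) - 108826 = -3482 - 108826 = -112308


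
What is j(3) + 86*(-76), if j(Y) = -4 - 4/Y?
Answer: -19624/3 ≈ -6541.3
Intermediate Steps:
j(Y) = -4 - 4/Y
j(3) + 86*(-76) = (-4 - 4/3) + 86*(-76) = (-4 - 4*⅓) - 6536 = (-4 - 4/3) - 6536 = -16/3 - 6536 = -19624/3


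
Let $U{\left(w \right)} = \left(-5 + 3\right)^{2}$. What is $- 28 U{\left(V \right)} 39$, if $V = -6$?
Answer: $-4368$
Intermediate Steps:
$U{\left(w \right)} = 4$ ($U{\left(w \right)} = \left(-2\right)^{2} = 4$)
$- 28 U{\left(V \right)} 39 = \left(-28\right) 4 \cdot 39 = \left(-112\right) 39 = -4368$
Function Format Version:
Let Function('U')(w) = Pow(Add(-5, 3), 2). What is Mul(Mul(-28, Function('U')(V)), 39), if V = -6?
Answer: -4368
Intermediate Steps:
Function('U')(w) = 4 (Function('U')(w) = Pow(-2, 2) = 4)
Mul(Mul(-28, Function('U')(V)), 39) = Mul(Mul(-28, 4), 39) = Mul(-112, 39) = -4368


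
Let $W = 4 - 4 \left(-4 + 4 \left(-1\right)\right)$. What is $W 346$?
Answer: $12456$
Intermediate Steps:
$W = 36$ ($W = 4 - 4 \left(-4 - 4\right) = 4 - -32 = 4 + 32 = 36$)
$W 346 = 36 \cdot 346 = 12456$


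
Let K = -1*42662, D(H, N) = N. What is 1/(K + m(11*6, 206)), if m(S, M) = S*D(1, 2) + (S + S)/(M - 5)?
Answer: -67/2849466 ≈ -2.3513e-5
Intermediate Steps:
K = -42662
m(S, M) = 2*S + 2*S/(-5 + M) (m(S, M) = S*2 + (S + S)/(M - 5) = 2*S + (2*S)/(-5 + M) = 2*S + 2*S/(-5 + M))
1/(K + m(11*6, 206)) = 1/(-42662 + 2*(11*6)*(-4 + 206)/(-5 + 206)) = 1/(-42662 + 2*66*202/201) = 1/(-42662 + 2*66*(1/201)*202) = 1/(-42662 + 8888/67) = 1/(-2849466/67) = -67/2849466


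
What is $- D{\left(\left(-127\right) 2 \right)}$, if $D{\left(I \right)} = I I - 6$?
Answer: $-64510$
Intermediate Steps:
$D{\left(I \right)} = -6 + I^{2}$ ($D{\left(I \right)} = I^{2} - 6 = -6 + I^{2}$)
$- D{\left(\left(-127\right) 2 \right)} = - (-6 + \left(\left(-127\right) 2\right)^{2}) = - (-6 + \left(-254\right)^{2}) = - (-6 + 64516) = \left(-1\right) 64510 = -64510$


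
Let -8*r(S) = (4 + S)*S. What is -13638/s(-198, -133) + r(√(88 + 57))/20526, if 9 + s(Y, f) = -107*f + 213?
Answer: -2241561779/2370342480 - √145/41052 ≈ -0.94596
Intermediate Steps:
s(Y, f) = 204 - 107*f (s(Y, f) = -9 + (-107*f + 213) = -9 + (213 - 107*f) = 204 - 107*f)
r(S) = -S*(4 + S)/8 (r(S) = -(4 + S)*S/8 = -S*(4 + S)/8)
-13638/s(-198, -133) + r(√(88 + 57))/20526 = -13638/(204 - 107*(-133)) - √(88 + 57)*(4 + √(88 + 57))/8/20526 = -13638/(204 + 14231) - √145*(4 + √145)/8*(1/20526) = -13638/14435 - √145*(4 + √145)/164208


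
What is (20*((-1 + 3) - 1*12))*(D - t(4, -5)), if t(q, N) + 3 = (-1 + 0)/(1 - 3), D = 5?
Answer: -1500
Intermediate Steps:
t(q, N) = -5/2 (t(q, N) = -3 + (-1 + 0)/(1 - 3) = -3 - 1/(-2) = -3 - 1*(-1/2) = -3 + 1/2 = -5/2)
(20*((-1 + 3) - 1*12))*(D - t(4, -5)) = (20*((-1 + 3) - 1*12))*(5 - 1*(-5/2)) = (20*(2 - 12))*(5 + 5/2) = (20*(-10))*(15/2) = -200*15/2 = -1500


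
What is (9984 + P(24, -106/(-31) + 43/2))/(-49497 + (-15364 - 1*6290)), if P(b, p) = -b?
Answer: -3320/23717 ≈ -0.13998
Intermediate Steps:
(9984 + P(24, -106/(-31) + 43/2))/(-49497 + (-15364 - 1*6290)) = (9984 - 1*24)/(-49497 + (-15364 - 1*6290)) = (9984 - 24)/(-49497 + (-15364 - 6290)) = 9960/(-49497 - 21654) = 9960/(-71151) = 9960*(-1/71151) = -3320/23717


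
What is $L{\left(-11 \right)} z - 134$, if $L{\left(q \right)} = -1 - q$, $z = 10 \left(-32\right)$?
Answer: $-3334$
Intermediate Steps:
$z = -320$
$L{\left(-11 \right)} z - 134 = \left(-1 - -11\right) \left(-320\right) - 134 = \left(-1 + 11\right) \left(-320\right) - 134 = 10 \left(-320\right) - 134 = -3200 - 134 = -3334$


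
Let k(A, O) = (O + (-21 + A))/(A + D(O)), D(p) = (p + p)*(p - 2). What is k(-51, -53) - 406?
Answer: -2346399/5779 ≈ -406.02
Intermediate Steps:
D(p) = 2*p*(-2 + p) (D(p) = (2*p)*(-2 + p) = 2*p*(-2 + p))
k(A, O) = (-21 + A + O)/(A + 2*O*(-2 + O)) (k(A, O) = (O + (-21 + A))/(A + 2*O*(-2 + O)) = (-21 + A + O)/(A + 2*O*(-2 + O)))
k(-51, -53) - 406 = (-21 - 51 - 53)/(-51 + 2*(-53)*(-2 - 53)) - 406 = -125/(-51 + 2*(-53)*(-55)) - 406 = -125/(-51 + 5830) - 406 = -125/5779 - 406 = -2346399/5779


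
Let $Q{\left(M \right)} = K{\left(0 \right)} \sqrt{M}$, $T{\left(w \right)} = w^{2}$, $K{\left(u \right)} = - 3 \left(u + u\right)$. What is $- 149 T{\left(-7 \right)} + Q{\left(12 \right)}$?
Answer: $-7301$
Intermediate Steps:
$K{\left(u \right)} = - 6 u$ ($K{\left(u \right)} = - 3 \cdot 2 u = - 6 u$)
$Q{\left(M \right)} = 0$ ($Q{\left(M \right)} = \left(-6\right) 0 \sqrt{M} = 0 \sqrt{M} = 0$)
$- 149 T{\left(-7 \right)} + Q{\left(12 \right)} = - 149 \left(-7\right)^{2} + 0 = \left(-149\right) 49 + 0 = -7301 + 0 = -7301$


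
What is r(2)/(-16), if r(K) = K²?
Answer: -¼ ≈ -0.25000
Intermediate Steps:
r(2)/(-16) = 2²/(-16) = 4*(-1/16) = -¼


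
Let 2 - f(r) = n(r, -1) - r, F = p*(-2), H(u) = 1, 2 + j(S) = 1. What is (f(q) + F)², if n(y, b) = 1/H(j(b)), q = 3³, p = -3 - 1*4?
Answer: 1764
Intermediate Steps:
j(S) = -1 (j(S) = -2 + 1 = -1)
p = -7 (p = -3 - 4 = -7)
q = 27
n(y, b) = 1 (n(y, b) = 1/1 = 1)
F = 14 (F = -7*(-2) = 14)
f(r) = 1 + r (f(r) = 2 - (1 - r) = 2 + (-1 + r) = 1 + r)
(f(q) + F)² = ((1 + 27) + 14)² = (28 + 14)² = 42² = 1764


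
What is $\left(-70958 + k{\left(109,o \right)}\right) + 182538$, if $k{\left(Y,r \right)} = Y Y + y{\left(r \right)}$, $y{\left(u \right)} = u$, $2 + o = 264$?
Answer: $123723$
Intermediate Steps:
$o = 262$ ($o = -2 + 264 = 262$)
$k{\left(Y,r \right)} = r + Y^{2}$ ($k{\left(Y,r \right)} = Y Y + r = Y^{2} + r = r + Y^{2}$)
$\left(-70958 + k{\left(109,o \right)}\right) + 182538 = \left(-70958 + \left(262 + 109^{2}\right)\right) + 182538 = \left(-70958 + \left(262 + 11881\right)\right) + 182538 = \left(-70958 + 12143\right) + 182538 = -58815 + 182538 = 123723$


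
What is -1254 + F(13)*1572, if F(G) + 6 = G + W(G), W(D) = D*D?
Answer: 275418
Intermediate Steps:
W(D) = D²
F(G) = -6 + G + G² (F(G) = -6 + (G + G²) = -6 + G + G²)
-1254 + F(13)*1572 = -1254 + (-6 + 13 + 13²)*1572 = -1254 + (-6 + 13 + 169)*1572 = -1254 + 176*1572 = -1254 + 276672 = 275418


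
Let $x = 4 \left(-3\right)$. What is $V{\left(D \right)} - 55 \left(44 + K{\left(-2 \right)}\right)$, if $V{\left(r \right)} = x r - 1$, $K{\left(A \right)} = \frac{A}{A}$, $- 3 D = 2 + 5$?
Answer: $-2448$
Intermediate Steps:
$x = -12$
$D = - \frac{7}{3}$ ($D = - \frac{2 + 5}{3} = \left(- \frac{1}{3}\right) 7 = - \frac{7}{3} \approx -2.3333$)
$K{\left(A \right)} = 1$
$V{\left(r \right)} = -1 - 12 r$ ($V{\left(r \right)} = - 12 r - 1 = -1 - 12 r$)
$V{\left(D \right)} - 55 \left(44 + K{\left(-2 \right)}\right) = \left(-1 - -28\right) - 55 \left(44 + 1\right) = \left(-1 + 28\right) - 2475 = 27 - 2475 = -2448$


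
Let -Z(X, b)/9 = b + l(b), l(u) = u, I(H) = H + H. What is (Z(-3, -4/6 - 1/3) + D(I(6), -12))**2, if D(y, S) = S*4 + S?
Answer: 1764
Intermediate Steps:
I(H) = 2*H
Z(X, b) = -18*b (Z(X, b) = -9*(b + b) = -18*b)
D(y, S) = 5*S (D(y, S) = 4*S + S = 5*S)
(Z(-3, -4/6 - 1/3) + D(I(6), -12))**2 = (-18*(-4/6 - 1/3) + 5*(-12))**2 = (-18*(-4*1/6 - 1*1/3) - 60)**2 = (-18*(-2/3 - 1/3) - 60)**2 = (-18*(-1) - 60)**2 = (18 - 60)**2 = (-42)**2 = 1764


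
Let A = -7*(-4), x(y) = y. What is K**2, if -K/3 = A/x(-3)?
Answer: 784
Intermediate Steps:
A = 28
K = 28 (K = -84/(-3) = -84*(-1)/3 = -3*(-28/3) = 28)
K**2 = 28**2 = 784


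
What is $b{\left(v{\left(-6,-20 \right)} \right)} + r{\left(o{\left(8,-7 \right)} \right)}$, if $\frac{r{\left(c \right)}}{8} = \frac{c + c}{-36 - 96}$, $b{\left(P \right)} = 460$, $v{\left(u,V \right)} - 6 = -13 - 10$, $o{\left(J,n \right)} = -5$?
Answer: $\frac{15200}{33} \approx 460.61$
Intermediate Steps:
$v{\left(u,V \right)} = -17$ ($v{\left(u,V \right)} = 6 - 23 = -17$)
$r{\left(c \right)} = - \frac{4 c}{33}$ ($r{\left(c \right)} = 8 \frac{c + c}{-36 - 96} = 8 \frac{2 c}{-132} = 8 \cdot 2 c \left(- \frac{1}{132}\right) = 8 \left(- \frac{c}{66}\right) = - \frac{4 c}{33}$)
$b{\left(v{\left(-6,-20 \right)} \right)} + r{\left(o{\left(8,-7 \right)} \right)} = 460 - - \frac{20}{33} = 460 + \frac{20}{33} = \frac{15200}{33}$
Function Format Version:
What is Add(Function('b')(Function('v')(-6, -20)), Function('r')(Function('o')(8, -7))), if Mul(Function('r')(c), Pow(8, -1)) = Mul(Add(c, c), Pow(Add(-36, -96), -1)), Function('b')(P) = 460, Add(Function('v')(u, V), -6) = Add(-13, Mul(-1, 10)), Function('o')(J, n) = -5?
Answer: Rational(15200, 33) ≈ 460.61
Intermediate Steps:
Function('v')(u, V) = -17 (Function('v')(u, V) = Add(6, Add(-13, Mul(-1, 10))) = Add(6, Add(-13, -10)) = Add(6, -23) = -17)
Function('r')(c) = Mul(Rational(-4, 33), c) (Function('r')(c) = Mul(8, Mul(Add(c, c), Pow(Add(-36, -96), -1))) = Mul(8, Mul(Mul(2, c), Pow(-132, -1))) = Mul(8, Mul(Mul(2, c), Rational(-1, 132))) = Mul(8, Mul(Rational(-1, 66), c)) = Mul(Rational(-4, 33), c))
Add(Function('b')(Function('v')(-6, -20)), Function('r')(Function('o')(8, -7))) = Add(460, Mul(Rational(-4, 33), -5)) = Add(460, Rational(20, 33)) = Rational(15200, 33)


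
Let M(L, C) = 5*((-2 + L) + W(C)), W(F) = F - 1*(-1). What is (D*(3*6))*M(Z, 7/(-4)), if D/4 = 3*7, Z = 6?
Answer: 24570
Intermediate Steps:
D = 84 (D = 4*(3*7) = 4*21 = 84)
W(F) = 1 + F (W(F) = F + 1 = 1 + F)
M(L, C) = -5 + 5*C + 5*L (M(L, C) = 5*((-2 + L) + (1 + C)) = 5*(-1 + C + L) = -5 + 5*C + 5*L)
(D*(3*6))*M(Z, 7/(-4)) = (84*(3*6))*(-5 + 5*(7/(-4)) + 5*6) = (84*18)*(-5 + 5*(7*(-¼)) + 30) = 1512*(-5 + 5*(-7/4) + 30) = 1512*(-5 - 35/4 + 30) = 1512*(65/4) = 24570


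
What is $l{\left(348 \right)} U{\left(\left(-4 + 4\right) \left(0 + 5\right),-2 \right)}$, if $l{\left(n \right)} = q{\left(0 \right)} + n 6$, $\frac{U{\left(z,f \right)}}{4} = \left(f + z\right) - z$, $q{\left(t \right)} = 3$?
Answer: $-16728$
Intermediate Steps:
$U{\left(z,f \right)} = 4 f$ ($U{\left(z,f \right)} = 4 \left(\left(f + z\right) - z\right) = 4 f$)
$l{\left(n \right)} = 3 + 6 n$ ($l{\left(n \right)} = 3 + n 6 = 3 + 6 n$)
$l{\left(348 \right)} U{\left(\left(-4 + 4\right) \left(0 + 5\right),-2 \right)} = \left(3 + 6 \cdot 348\right) 4 \left(-2\right) = \left(3 + 2088\right) \left(-8\right) = 2091 \left(-8\right) = -16728$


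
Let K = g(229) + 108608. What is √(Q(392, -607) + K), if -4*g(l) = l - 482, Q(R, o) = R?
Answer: √436253/2 ≈ 330.25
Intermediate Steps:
g(l) = 241/2 - l/4 (g(l) = -(l - 482)/4 = -(-482 + l)/4 = 241/2 - l/4)
K = 434685/4 (K = (241/2 - ¼*229) + 108608 = (241/2 - 229/4) + 108608 = 253/4 + 108608 = 434685/4 ≈ 1.0867e+5)
√(Q(392, -607) + K) = √(392 + 434685/4) = √(436253/4) = √436253/2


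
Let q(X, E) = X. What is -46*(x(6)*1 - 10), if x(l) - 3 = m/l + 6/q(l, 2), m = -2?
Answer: 874/3 ≈ 291.33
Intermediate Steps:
x(l) = 3 + 4/l (x(l) = 3 + (-2/l + 6/l) = 3 + 4/l)
-46*(x(6)*1 - 10) = -46*((3 + 4/6)*1 - 10) = -46*((3 + 4*(⅙))*1 - 10) = -46*((3 + ⅔)*1 - 10) = -46*((11/3)*1 - 10) = -46*(11/3 - 10) = -46*(-19/3) = 874/3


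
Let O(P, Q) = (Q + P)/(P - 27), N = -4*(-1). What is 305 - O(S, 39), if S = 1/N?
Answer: 32792/107 ≈ 306.47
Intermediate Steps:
N = 4
S = 1/4 ≈ 0.25000
O(P, Q) = (P + Q)/(-27 + P)
305 - O(S, 39) = 305 - (1/4 + 39)/(-27 + 1/4) = 305 - 157/((-107/4)*4) = 305 - (-4)*157/(107*4) = 305 - 1*(-157/107) = 305 + 157/107 = 32792/107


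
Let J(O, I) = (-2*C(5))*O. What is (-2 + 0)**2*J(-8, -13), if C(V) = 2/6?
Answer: 64/3 ≈ 21.333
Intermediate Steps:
C(V) = 1/3 (C(V) = 2*(1/6) = 1/3)
J(O, I) = -2*O/3 (J(O, I) = (-2*1/3)*O = -2*O/3)
(-2 + 0)**2*J(-8, -13) = (-2 + 0)**2*(-2/3*(-8)) = (-2)**2*(16/3) = 4*(16/3) = 64/3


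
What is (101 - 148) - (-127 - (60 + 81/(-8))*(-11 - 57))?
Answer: -6623/2 ≈ -3311.5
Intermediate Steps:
(101 - 148) - (-127 - (60 + 81/(-8))*(-11 - 57)) = -47 - (-127 - (60 + 81*(-⅛))*(-68)) = -47 - (-127 - (60 - 81/8)*(-68)) = -47 - (-127 - 399*(-68)/8) = -47 - (-127 - 1*(-6783/2)) = -47 - (-127 + 6783/2) = -47 - 1*6529/2 = -47 - 6529/2 = -6623/2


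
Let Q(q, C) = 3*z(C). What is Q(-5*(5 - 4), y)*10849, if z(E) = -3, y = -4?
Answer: -97641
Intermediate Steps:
Q(q, C) = -9 (Q(q, C) = 3*(-3) = -9)
Q(-5*(5 - 4), y)*10849 = -9*10849 = -97641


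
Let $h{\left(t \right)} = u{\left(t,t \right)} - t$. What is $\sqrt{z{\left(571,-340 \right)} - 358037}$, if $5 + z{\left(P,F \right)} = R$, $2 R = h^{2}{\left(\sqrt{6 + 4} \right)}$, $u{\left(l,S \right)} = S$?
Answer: $i \sqrt{358042} \approx 598.37 i$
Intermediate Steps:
$h{\left(t \right)} = 0$ ($h{\left(t \right)} = t - t = 0$)
$R = 0$ ($R = \frac{0^{2}}{2} = \frac{1}{2} \cdot 0 = 0$)
$z{\left(P,F \right)} = -5$ ($z{\left(P,F \right)} = -5 + 0 = -5$)
$\sqrt{z{\left(571,-340 \right)} - 358037} = \sqrt{-5 - 358037} = \sqrt{-358042} = i \sqrt{358042}$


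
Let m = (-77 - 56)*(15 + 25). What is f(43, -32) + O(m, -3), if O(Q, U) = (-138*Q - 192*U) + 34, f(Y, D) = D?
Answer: 734738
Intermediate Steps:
m = -5320 (m = -133*40 = -5320)
O(Q, U) = 34 - 192*U - 138*Q (O(Q, U) = (-192*U - 138*Q) + 34 = 34 - 192*U - 138*Q)
f(43, -32) + O(m, -3) = -32 + (34 - 192*(-3) - 138*(-5320)) = -32 + (34 + 576 + 734160) = -32 + 734770 = 734738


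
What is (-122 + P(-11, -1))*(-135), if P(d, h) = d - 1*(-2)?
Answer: 17685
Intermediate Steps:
P(d, h) = 2 + d (P(d, h) = d + 2 = 2 + d)
(-122 + P(-11, -1))*(-135) = (-122 + (2 - 11))*(-135) = (-122 - 9)*(-135) = -131*(-135) = 17685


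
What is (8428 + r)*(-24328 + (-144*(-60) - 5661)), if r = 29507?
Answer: -809874315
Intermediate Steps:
(8428 + r)*(-24328 + (-144*(-60) - 5661)) = (8428 + 29507)*(-24328 + (-144*(-60) - 5661)) = 37935*(-24328 + (8640 - 5661)) = 37935*(-24328 + 2979) = 37935*(-21349) = -809874315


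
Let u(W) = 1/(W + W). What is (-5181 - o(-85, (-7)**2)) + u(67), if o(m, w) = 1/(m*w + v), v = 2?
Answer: -2890175105/557842 ≈ -5181.0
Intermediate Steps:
o(m, w) = 1/(2 + m*w) (o(m, w) = 1/(m*w + 2) = 1/(2 + m*w))
u(W) = 1/(2*W)
(-5181 - o(-85, (-7)**2)) + u(67) = (-5181 - 1/(2 - 85*(-7)**2)) + (1/2)/67 = (-5181 - 1/(2 - 85*49)) + (1/2)*(1/67) = (-5181 - 1/(2 - 4165)) + 1/134 = (-5181 - 1/(-4163)) + 1/134 = (-5181 - 1*(-1/4163)) + 1/134 = (-5181 + 1/4163) + 1/134 = -21568502/4163 + 1/134 = -2890175105/557842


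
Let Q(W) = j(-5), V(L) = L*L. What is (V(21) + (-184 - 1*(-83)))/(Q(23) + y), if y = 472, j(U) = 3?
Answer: 68/95 ≈ 0.71579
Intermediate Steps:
V(L) = L²
Q(W) = 3
(V(21) + (-184 - 1*(-83)))/(Q(23) + y) = (21² + (-184 - 1*(-83)))/(3 + 472) = (441 + (-184 + 83))/475 = (441 - 101)*(1/475) = 340*(1/475) = 68/95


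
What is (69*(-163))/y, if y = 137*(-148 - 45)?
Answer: 11247/26441 ≈ 0.42536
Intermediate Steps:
y = -26441 (y = 137*(-193) = -26441)
(69*(-163))/y = (69*(-163))/(-26441) = -11247*(-1/26441) = 11247/26441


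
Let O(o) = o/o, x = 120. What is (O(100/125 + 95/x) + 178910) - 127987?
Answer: 50924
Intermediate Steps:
O(o) = 1
(O(100/125 + 95/x) + 178910) - 127987 = (1 + 178910) - 127987 = 178911 - 127987 = 50924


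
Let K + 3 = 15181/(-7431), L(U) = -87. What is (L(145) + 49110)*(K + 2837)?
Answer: 343884465093/2477 ≈ 1.3883e+8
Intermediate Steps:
K = -37474/7431 (K = -3 + 15181/(-7431) = -3 + 15181*(-1/7431) = -3 - 15181/7431 = -37474/7431 ≈ -5.0429)
(L(145) + 49110)*(K + 2837) = (-87 + 49110)*(-37474/7431 + 2837) = 49023*(21044273/7431) = 343884465093/2477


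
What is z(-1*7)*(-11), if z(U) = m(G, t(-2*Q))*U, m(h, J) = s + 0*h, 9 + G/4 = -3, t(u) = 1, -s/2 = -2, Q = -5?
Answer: 308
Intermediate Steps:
s = 4 (s = -2*(-2) = 4)
G = -48 (G = -36 + 4*(-3) = -36 - 12 = -48)
m(h, J) = 4 (m(h, J) = 4 + 0*h = 4 + 0 = 4)
z(U) = 4*U
z(-1*7)*(-11) = (4*(-1*7))*(-11) = (4*(-7))*(-11) = -28*(-11) = 308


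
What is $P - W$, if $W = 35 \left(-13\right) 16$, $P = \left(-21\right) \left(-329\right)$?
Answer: $14189$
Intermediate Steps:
$P = 6909$
$W = -7280$ ($W = \left(-455\right) 16 = -7280$)
$P - W = 6909 - -7280 = 6909 + 7280 = 14189$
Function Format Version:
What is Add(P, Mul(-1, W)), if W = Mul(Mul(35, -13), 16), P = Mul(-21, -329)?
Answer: 14189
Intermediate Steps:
P = 6909
W = -7280 (W = Mul(-455, 16) = -7280)
Add(P, Mul(-1, W)) = Add(6909, Mul(-1, -7280)) = Add(6909, 7280) = 14189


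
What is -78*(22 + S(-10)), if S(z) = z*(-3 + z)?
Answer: -11856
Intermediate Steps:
-78*(22 + S(-10)) = -78*(22 - 10*(-3 - 10)) = -78*(22 - 10*(-13)) = -78*(22 + 130) = -78*152 = -11856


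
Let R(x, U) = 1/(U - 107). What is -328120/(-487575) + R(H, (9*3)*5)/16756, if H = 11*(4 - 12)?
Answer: 30788778347/45750917520 ≈ 0.67297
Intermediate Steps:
H = -88 (H = 11*(-8) = -88)
R(x, U) = 1/(-107 + U)
-328120/(-487575) + R(H, (9*3)*5)/16756 = -328120/(-487575) + 1/(-107 + (9*3)*5*16756) = -328120*(-1/487575) + (1/16756)/(-107 + 27*5) = 65624/97515 + (1/16756)/(-107 + 135) = 65624/97515 + (1/16756)/28 = 65624/97515 + (1/28)*(1/16756) = 65624/97515 + 1/469168 = 30788778347/45750917520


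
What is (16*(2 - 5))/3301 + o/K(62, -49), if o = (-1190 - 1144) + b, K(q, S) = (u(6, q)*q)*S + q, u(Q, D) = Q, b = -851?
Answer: 9641717/59965966 ≈ 0.16079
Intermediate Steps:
K(q, S) = q + 6*S*q (K(q, S) = (6*q)*S + q = 6*S*q + q = q + 6*S*q)
o = -3185 (o = (-1190 - 1144) - 851 = -2334 - 851 = -3185)
(16*(2 - 5))/3301 + o/K(62, -49) = (16*(2 - 5))/3301 - 3185*1/(62*(1 + 6*(-49))) = (16*(-3))*(1/3301) - 3185*1/(62*(1 - 294)) = -48*1/3301 - 3185/(62*(-293)) = -48/3301 - 3185/(-18166) = -48/3301 - 3185*(-1/18166) = -48/3301 + 3185/18166 = 9641717/59965966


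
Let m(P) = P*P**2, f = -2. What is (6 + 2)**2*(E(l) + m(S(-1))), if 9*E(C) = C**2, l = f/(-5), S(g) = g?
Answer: -14144/225 ≈ -62.862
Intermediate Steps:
l = 2/5 (l = -2/(-5) = -1/5*(-2) = 2/5 ≈ 0.40000)
E(C) = C**2/9
m(P) = P**3
(6 + 2)**2*(E(l) + m(S(-1))) = (6 + 2)**2*((2/5)**2/9 + (-1)**3) = 8**2*((1/9)*(4/25) - 1) = 64*(4/225 - 1) = 64*(-221/225) = -14144/225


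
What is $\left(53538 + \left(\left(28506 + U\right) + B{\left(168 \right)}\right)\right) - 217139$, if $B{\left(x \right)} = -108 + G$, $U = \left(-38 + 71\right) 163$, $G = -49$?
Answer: $-129873$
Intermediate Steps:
$U = 5379$ ($U = 33 \cdot 163 = 5379$)
$B{\left(x \right)} = -157$ ($B{\left(x \right)} = -108 - 49 = -157$)
$\left(53538 + \left(\left(28506 + U\right) + B{\left(168 \right)}\right)\right) - 217139 = \left(53538 + \left(\left(28506 + 5379\right) - 157\right)\right) - 217139 = \left(53538 + \left(33885 - 157\right)\right) - 217139 = \left(53538 + 33728\right) - 217139 = 87266 - 217139 = -129873$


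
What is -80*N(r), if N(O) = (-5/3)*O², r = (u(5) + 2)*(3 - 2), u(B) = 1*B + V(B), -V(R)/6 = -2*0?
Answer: 19600/3 ≈ 6533.3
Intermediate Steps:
V(R) = 0 (V(R) = -(-12)*0 = -6*0 = 0)
u(B) = B (u(B) = 1*B + 0 = B + 0 = B)
r = 7 (r = (5 + 2)*(3 - 2) = 7*1 = 7)
N(O) = -5*O²/3 (N(O) = (-5*⅓)*O² = -5*O²/3)
-80*N(r) = -(-400)*7²/3 = -(-400)*49/3 = -80*(-245/3) = 19600/3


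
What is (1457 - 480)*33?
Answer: 32241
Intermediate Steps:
(1457 - 480)*33 = 977*33 = 32241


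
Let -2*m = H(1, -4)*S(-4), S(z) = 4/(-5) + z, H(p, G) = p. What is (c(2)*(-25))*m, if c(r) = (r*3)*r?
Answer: -720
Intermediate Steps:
S(z) = -4/5 + z (S(z) = 4*(-1/5) + z = -4/5 + z)
c(r) = 3*r**2 (c(r) = (3*r)*r = 3*r**2)
m = 12/5 (m = -(-4/5 - 4)/2 = -(-24)/(2*5) = -1/2*(-24/5) = 12/5 ≈ 2.4000)
(c(2)*(-25))*m = ((3*2**2)*(-25))*(12/5) = ((3*4)*(-25))*(12/5) = (12*(-25))*(12/5) = -300*12/5 = -720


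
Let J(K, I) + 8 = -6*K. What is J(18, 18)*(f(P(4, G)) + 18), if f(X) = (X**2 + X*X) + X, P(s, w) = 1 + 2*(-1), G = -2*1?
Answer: -2204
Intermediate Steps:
J(K, I) = -8 - 6*K
G = -2
P(s, w) = -1 (P(s, w) = 1 - 2 = -1)
f(X) = X + 2*X**2 (f(X) = (X**2 + X**2) + X = 2*X**2 + X = X + 2*X**2)
J(18, 18)*(f(P(4, G)) + 18) = (-8 - 6*18)*(-(1 + 2*(-1)) + 18) = (-8 - 108)*(-(1 - 2) + 18) = -116*(-1*(-1) + 18) = -116*(1 + 18) = -116*19 = -2204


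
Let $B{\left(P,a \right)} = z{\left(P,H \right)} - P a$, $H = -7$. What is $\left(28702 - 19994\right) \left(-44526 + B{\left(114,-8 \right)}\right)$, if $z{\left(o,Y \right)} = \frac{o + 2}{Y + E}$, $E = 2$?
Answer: $- \frac{1899963688}{5} \approx -3.7999 \cdot 10^{8}$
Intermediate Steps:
$z{\left(o,Y \right)} = \frac{2 + o}{2 + Y}$ ($z{\left(o,Y \right)} = \frac{o + 2}{Y + 2} = \frac{2 + o}{2 + Y}$)
$B{\left(P,a \right)} = - \frac{2}{5} - \frac{P}{5} - P a$ ($B{\left(P,a \right)} = \frac{2 + P}{2 - 7} - P a = \frac{2 + P}{-5} - P a = - \frac{2 + P}{5} - P a = \left(- \frac{2}{5} - \frac{P}{5}\right) - P a = - \frac{2}{5} - \frac{P}{5} - P a$)
$\left(28702 - 19994\right) \left(-44526 + B{\left(114,-8 \right)}\right) = \left(28702 - 19994\right) \left(-44526 - \left(\frac{116}{5} - 912\right)\right) = 8708 \left(-44526 - - \frac{4444}{5}\right) = 8708 \left(-44526 + \frac{4444}{5}\right) = 8708 \left(- \frac{218186}{5}\right) = - \frac{1899963688}{5}$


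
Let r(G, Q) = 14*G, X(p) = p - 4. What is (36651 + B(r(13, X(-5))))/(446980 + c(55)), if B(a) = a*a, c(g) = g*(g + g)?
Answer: 13955/90606 ≈ 0.15402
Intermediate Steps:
X(p) = -4 + p
c(g) = 2*g**2 (c(g) = g*(2*g) = 2*g**2)
B(a) = a**2
(36651 + B(r(13, X(-5))))/(446980 + c(55)) = (36651 + (14*13)**2)/(446980 + 2*55**2) = (36651 + 182**2)/(446980 + 2*3025) = (36651 + 33124)/(446980 + 6050) = 69775/453030 = 69775*(1/453030) = 13955/90606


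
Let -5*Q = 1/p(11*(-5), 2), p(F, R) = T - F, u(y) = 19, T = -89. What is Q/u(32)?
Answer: 1/3230 ≈ 0.00030960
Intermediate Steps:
p(F, R) = -89 - F
Q = 1/170 (Q = -1/(5*(-89 - 11*(-5))) = -1/(5*(-89 - 1*(-55))) = -1/(5*(-89 + 55)) = -⅕/(-34) = -⅕*(-1/34) = 1/170 ≈ 0.0058824)
Q/u(32) = (1/170)/19 = (1/170)*(1/19) = 1/3230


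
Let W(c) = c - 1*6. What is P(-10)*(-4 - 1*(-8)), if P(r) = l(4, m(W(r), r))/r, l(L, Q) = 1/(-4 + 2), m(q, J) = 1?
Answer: ⅕ ≈ 0.20000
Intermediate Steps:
W(c) = -6 + c (W(c) = c - 6 = -6 + c)
l(L, Q) = -½ (l(L, Q) = 1/(-2) = -½)
P(r) = -1/(2*r)
P(-10)*(-4 - 1*(-8)) = (-½/(-10))*(-4 - 1*(-8)) = (-½*(-⅒))*(-4 + 8) = (1/20)*4 = ⅕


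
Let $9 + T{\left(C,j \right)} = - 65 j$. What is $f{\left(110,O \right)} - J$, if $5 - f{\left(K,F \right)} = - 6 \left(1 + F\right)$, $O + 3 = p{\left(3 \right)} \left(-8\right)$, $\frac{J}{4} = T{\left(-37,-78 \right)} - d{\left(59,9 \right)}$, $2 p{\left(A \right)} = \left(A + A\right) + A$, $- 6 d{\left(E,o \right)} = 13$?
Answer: $- \frac{61427}{3} \approx -20476.0$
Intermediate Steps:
$d{\left(E,o \right)} = - \frac{13}{6}$ ($d{\left(E,o \right)} = \left(- \frac{1}{6}\right) 13 = - \frac{13}{6}$)
$p{\left(A \right)} = \frac{3 A}{2}$ ($p{\left(A \right)} = \frac{\left(A + A\right) + A}{2} = \frac{2 A + A}{2} = \frac{3 A}{2}$)
$T{\left(C,j \right)} = -9 - 65 j$
$J = \frac{60758}{3}$ ($J = 4 \left(\left(-9 - -5070\right) - - \frac{13}{6}\right) = 4 \left(\left(-9 + 5070\right) + \frac{13}{6}\right) = 4 \left(5061 + \frac{13}{6}\right) = 4 \cdot \frac{30379}{6} = \frac{60758}{3} \approx 20253.0$)
$O = -39$ ($O = -3 + \frac{3}{2} \cdot 3 \left(-8\right) = -3 + \frac{9}{2} \left(-8\right) = -3 - 36 = -39$)
$f{\left(K,F \right)} = 11 + 6 F$ ($f{\left(K,F \right)} = 5 - - 6 \left(1 + F\right) = 5 - \left(-6 - 6 F\right) = 5 + \left(6 + 6 F\right) = 11 + 6 F$)
$f{\left(110,O \right)} - J = \left(11 + 6 \left(-39\right)\right) - \frac{60758}{3} = \left(11 - 234\right) - \frac{60758}{3} = -223 - \frac{60758}{3} = - \frac{61427}{3}$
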